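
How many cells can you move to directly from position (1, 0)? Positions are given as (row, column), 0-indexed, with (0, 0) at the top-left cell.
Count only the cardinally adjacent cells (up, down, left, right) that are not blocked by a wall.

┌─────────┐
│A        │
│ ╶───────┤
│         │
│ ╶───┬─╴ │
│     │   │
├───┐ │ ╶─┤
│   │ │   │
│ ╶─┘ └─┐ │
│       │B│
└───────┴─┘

Checking passable neighbors of (1, 0):
Neighbors: (0, 0), (2, 0), (1, 1)
Count: 3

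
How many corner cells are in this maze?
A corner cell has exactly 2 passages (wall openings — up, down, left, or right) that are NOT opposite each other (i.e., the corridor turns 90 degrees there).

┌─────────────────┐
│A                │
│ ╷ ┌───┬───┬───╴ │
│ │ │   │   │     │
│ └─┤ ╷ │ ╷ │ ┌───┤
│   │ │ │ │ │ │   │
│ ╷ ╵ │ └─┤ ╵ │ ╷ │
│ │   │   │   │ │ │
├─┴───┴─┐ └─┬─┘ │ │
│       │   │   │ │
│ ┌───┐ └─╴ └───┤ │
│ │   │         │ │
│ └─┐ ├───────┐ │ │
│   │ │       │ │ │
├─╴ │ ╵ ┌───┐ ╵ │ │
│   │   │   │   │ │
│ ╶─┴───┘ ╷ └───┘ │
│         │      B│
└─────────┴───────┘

Counting corner cells (2 non-opposite passages):
Total corners: 41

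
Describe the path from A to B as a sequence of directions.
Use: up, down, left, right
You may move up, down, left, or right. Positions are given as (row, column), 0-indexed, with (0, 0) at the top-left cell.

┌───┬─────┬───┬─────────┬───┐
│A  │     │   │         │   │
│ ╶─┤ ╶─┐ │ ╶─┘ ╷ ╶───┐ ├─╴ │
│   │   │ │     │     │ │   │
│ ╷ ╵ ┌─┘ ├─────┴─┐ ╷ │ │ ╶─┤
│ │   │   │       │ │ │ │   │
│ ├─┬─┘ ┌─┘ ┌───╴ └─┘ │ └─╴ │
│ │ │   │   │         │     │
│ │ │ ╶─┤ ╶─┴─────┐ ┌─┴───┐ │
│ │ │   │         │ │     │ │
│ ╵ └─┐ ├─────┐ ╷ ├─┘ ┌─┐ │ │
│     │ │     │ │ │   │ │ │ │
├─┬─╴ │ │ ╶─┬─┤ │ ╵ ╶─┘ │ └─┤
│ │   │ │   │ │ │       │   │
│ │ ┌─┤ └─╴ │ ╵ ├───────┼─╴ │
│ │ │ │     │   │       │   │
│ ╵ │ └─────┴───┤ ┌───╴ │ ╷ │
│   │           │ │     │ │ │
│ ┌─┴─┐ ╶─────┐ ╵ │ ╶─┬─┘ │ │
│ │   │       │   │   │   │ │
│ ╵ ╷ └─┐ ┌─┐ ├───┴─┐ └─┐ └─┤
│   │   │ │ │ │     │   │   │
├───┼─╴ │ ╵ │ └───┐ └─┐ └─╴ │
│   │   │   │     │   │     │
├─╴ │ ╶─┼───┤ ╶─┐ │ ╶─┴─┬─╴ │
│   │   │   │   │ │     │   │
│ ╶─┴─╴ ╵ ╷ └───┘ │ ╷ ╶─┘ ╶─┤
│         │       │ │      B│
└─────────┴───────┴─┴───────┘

Finding the path and converting it to directions:
Path through cells: (0,0) → (1,0) → (2,0) → (3,0) → (4,0) → (5,0) → (5,1) → (5,2) → (6,2) → (6,1) → (7,1) → (8,1) → (8,0) → (9,0) → (10,0) → (10,1) → (9,1) → (9,2) → (10,2) → (10,3) → (11,3) → (11,2) → (12,2) → (12,3) → (13,3) → (13,4) → (12,4) → (12,5) → (13,5) → (13,6) → (13,7) → (13,8) → (12,8) → (11,8) → (11,7) → (11,6) → (10,6) → (9,6) → (9,5) → (9,4) → (9,3) → (8,3) → (8,4) → (8,5) → (8,6) → (8,7) → (9,7) → (9,8) → (8,8) → (7,8) → (7,9) → (7,10) → (7,11) → (8,11) → (8,10) → (8,9) → (9,9) → (9,10) → (10,10) → (10,11) → (11,11) → (11,12) → (11,13) → (12,13) → (12,12) → (13,12) → (13,13)
Directions: down, down, down, down, down, right, right, down, left, down, down, left, down, down, right, up, right, down, right, down, left, down, right, down, right, up, right, down, right, right, right, up, up, left, left, up, up, left, left, left, up, right, right, right, right, down, right, up, up, right, right, right, down, left, left, down, right, down, right, down, right, right, down, left, down, right

Solution:

┌───┬─────┬───┬─────────┬───┐
│A  │     │   │         │   │
│ ╶─┤ ╶─┐ │ ╶─┘ ╷ ╶───┐ ├─╴ │
│↓  │   │ │     │     │ │   │
│ ╷ ╵ ┌─┘ ├─────┴─┐ ╷ │ │ ╶─┤
│↓│   │   │       │ │ │ │   │
│ ├─┬─┘ ┌─┘ ┌───╴ └─┘ │ └─╴ │
│↓│ │   │   │         │     │
│ │ │ ╶─┤ ╶─┴─────┐ ┌─┴───┐ │
│↓│ │   │         │ │     │ │
│ ╵ └─┐ ├─────┐ ╷ ├─┘ ┌─┐ │ │
│↳ → ↓│ │     │ │ │   │ │ │ │
├─┬─╴ │ │ ╶─┬─┤ │ ╵ ╶─┘ │ └─┤
│ │↓ ↲│ │   │ │ │       │   │
│ │ ┌─┤ └─╴ │ ╵ ├───────┼─╴ │
│ │↓│ │     │   │↱ → → ↓│   │
│ ╵ │ └─────┴───┤ ┌───╴ │ ╷ │
│↓ ↲│  ↱ → → → ↓│↑│↓ ← ↲│ │ │
│ ┌─┴─┐ ╶─────┐ ╵ │ ╶─┬─┘ │ │
│↓│↱ ↓│↑ ← ← ↰│↳ ↑│↳ ↓│   │ │
│ ╵ ╷ └─┐ ┌─┐ ├───┴─┐ └─┐ └─┤
│↳ ↑│↳ ↓│ │ │↑│     │↳ ↓│   │
├───┼─╴ │ ╵ │ └───┐ └─┐ └─╴ │
│   │↓ ↲│   │↑ ← ↰│   │↳ → ↓│
├─╴ │ ╶─┼───┤ ╶─┐ │ ╶─┴─┬─╴ │
│   │↳ ↓│↱ ↓│   │↑│     │↓ ↲│
│ ╶─┴─╴ ╵ ╷ └───┘ │ ╷ ╶─┘ ╶─┤
│      ↳ ↑│↳ → → ↑│ │    ↳ B│
└─────────┴───────┴─┴───────┘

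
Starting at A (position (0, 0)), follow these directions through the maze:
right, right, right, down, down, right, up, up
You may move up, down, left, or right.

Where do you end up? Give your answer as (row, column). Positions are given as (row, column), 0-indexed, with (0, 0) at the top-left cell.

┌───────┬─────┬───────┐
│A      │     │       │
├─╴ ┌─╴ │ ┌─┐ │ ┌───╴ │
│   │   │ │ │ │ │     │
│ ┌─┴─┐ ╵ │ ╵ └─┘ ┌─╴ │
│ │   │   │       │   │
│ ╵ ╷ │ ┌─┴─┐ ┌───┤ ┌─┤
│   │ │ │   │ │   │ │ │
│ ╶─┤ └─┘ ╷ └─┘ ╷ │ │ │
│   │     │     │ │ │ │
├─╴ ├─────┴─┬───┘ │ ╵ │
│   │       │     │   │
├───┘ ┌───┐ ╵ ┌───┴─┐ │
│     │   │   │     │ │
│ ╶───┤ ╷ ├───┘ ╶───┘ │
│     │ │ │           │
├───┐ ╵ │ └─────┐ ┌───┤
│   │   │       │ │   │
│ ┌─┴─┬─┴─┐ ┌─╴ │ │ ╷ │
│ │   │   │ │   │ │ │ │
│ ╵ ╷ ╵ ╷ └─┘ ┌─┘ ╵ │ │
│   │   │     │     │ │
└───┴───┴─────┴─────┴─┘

Following directions step by step:
Start: (0, 0)
  right: (0, 0) → (0, 1)
  right: (0, 1) → (0, 2)
  right: (0, 2) → (0, 3)
  down: (0, 3) → (1, 3)
  down: (1, 3) → (2, 3)
  right: (2, 3) → (2, 4)
  up: (2, 4) → (1, 4)
  up: (1, 4) → (0, 4)
Final position: (0, 4)

Path taken:

┌───────┬─────┬───────┐
│A → → ↓│B    │       │
├─╴ ┌─╴ │ ┌─┐ │ ┌───╴ │
│   │  ↓│↑│ │ │ │     │
│ ┌─┴─┐ ╵ │ ╵ └─┘ ┌─╴ │
│ │   │↳ ↑│       │   │
│ ╵ ╷ │ ┌─┴─┐ ┌───┤ ┌─┤
│   │ │ │   │ │   │ │ │
│ ╶─┤ └─┘ ╷ └─┘ ╷ │ │ │
│   │     │     │ │ │ │
├─╴ ├─────┴─┬───┘ │ ╵ │
│   │       │     │   │
├───┘ ┌───┐ ╵ ┌───┴─┐ │
│     │   │   │     │ │
│ ╶───┤ ╷ ├───┘ ╶───┘ │
│     │ │ │           │
├───┐ ╵ │ └─────┐ ┌───┤
│   │   │       │ │   │
│ ┌─┴─┬─┴─┐ ┌─╴ │ │ ╷ │
│ │   │   │ │   │ │ │ │
│ ╵ ╷ ╵ ╷ └─┘ ┌─┘ ╵ │ │
│   │   │     │     │ │
└───┴───┴─────┴─────┴─┘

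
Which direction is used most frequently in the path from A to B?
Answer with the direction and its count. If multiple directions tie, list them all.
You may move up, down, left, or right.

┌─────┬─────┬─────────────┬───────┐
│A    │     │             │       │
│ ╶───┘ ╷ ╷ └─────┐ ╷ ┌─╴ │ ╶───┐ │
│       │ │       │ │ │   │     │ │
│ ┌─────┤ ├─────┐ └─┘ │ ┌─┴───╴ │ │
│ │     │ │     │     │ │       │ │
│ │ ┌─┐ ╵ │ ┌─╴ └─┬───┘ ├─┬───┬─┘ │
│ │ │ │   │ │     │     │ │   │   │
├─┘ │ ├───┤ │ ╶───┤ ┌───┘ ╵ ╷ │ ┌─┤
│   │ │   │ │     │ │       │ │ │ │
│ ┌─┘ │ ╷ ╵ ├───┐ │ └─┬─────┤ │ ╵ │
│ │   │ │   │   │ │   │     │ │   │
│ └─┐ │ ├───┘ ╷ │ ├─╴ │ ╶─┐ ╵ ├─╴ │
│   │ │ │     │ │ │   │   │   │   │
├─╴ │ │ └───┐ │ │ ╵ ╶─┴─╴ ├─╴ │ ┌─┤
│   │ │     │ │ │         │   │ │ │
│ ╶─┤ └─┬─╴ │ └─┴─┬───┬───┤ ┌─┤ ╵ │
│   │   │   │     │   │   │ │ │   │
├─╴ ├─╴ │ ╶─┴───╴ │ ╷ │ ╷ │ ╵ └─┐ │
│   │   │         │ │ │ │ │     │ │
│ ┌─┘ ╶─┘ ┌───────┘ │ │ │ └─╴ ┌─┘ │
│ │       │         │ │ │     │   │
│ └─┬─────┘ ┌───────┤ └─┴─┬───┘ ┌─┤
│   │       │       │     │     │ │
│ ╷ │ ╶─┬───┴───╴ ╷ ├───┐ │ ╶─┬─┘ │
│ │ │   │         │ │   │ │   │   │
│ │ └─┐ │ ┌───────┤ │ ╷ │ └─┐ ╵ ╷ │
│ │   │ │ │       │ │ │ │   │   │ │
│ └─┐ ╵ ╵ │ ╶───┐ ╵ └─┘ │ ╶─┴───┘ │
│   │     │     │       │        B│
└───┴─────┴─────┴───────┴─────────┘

Directions: down, right, right, right, up, right, down, down, down, left, up, left, left, down, down, left, down, down, right, down, left, down, right, down, left, down, down, right, down, down, right, down, right, up, up, left, up, right, right, right, up, right, right, right, right, up, up, right, down, down, down, right, right, down, down, down, right, right, right, right
Counts: {'down': 22, 'right': 23, 'up': 8, 'left': 7}
Most common: right (23 times)

Solution:

┌─────┬─────┬─────────────┬───────┐
│A    │↱ ↓  │             │       │
│ ╶───┘ ╷ ╷ └─────┐ ╷ ┌─╴ │ ╶───┐ │
│↳ → → ↑│↓│       │ │ │   │     │ │
│ ┌─────┤ ├─────┐ └─┘ │ ┌─┴───╴ │ │
│ │↓ ← ↰│↓│     │     │ │       │ │
│ │ ┌─┐ ╵ │ ┌─╴ └─┬───┘ ├─┬───┬─┘ │
│ │↓│ │↑ ↲│ │     │     │ │   │   │
├─┘ │ ├───┤ │ ╶───┤ ┌───┘ ╵ ╷ │ ┌─┤
│↓ ↲│ │   │ │     │ │       │ │ │ │
│ ┌─┘ │ ╷ ╵ ├───┐ │ └─┬─────┤ │ ╵ │
│↓│   │ │   │   │ │   │     │ │   │
│ └─┐ │ ├───┘ ╷ │ ├─╴ │ ╶─┐ ╵ ├─╴ │
│↳ ↓│ │ │     │ │ │   │   │   │   │
├─╴ │ │ └───┐ │ │ ╵ ╶─┴─╴ ├─╴ │ ┌─┤
│↓ ↲│ │     │ │ │         │   │ │ │
│ ╶─┤ └─┬─╴ │ └─┴─┬───┬───┤ ┌─┤ ╵ │
│↳ ↓│   │   │     │↱ ↓│   │ │ │   │
├─╴ ├─╴ │ ╶─┴───╴ │ ╷ │ ╷ │ ╵ └─┐ │
│↓ ↲│   │         │↑│↓│ │ │     │ │
│ ┌─┘ ╶─┘ ┌───────┘ │ │ │ └─╴ ┌─┘ │
│↓│       │↱ → → → ↑│↓│ │     │   │
│ └─┬─────┘ ┌───────┤ └─┴─┬───┘ ┌─┤
│↳ ↓│↱ → → ↑│       │↳ → ↓│     │ │
│ ╷ │ ╶─┬───┴───╴ ╷ ├───┐ │ ╶─┬─┘ │
│ │↓│↑ ↰│         │ │   │↓│   │   │
│ │ └─┐ │ ┌───────┤ │ ╷ │ └─┐ ╵ ╷ │
│ │↳ ↓│↑│ │       │ │ │ │↓  │   │ │
│ └─┐ ╵ ╵ │ ╶───┐ ╵ └─┘ │ ╶─┴───┘ │
│   │↳ ↑  │     │       │↳ → → → B│
└───┴─────┴─────┴───────┴─────────┘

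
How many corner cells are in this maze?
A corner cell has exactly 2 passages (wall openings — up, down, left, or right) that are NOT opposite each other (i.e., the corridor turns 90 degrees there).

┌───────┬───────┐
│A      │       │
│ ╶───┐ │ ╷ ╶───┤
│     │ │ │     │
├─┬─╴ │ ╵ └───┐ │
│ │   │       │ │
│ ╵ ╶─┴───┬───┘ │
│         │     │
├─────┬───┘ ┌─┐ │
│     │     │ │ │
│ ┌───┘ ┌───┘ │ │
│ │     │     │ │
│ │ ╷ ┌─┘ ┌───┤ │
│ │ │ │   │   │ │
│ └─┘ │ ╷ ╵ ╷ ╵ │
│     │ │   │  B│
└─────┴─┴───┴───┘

Counting corner cells (2 non-opposite passages):
Total corners: 28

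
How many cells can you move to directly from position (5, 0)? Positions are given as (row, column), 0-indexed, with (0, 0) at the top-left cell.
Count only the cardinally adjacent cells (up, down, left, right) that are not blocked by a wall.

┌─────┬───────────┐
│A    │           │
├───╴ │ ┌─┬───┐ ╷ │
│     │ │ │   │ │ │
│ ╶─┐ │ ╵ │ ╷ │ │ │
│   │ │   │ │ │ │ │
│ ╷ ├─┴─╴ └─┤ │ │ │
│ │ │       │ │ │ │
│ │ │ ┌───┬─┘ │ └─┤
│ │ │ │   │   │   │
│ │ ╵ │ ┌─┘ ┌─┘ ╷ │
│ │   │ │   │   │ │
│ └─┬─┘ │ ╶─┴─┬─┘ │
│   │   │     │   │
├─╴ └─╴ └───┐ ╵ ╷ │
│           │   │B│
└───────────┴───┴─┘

Checking passable neighbors of (5, 0):
Neighbors: (4, 0), (6, 0)
Count: 2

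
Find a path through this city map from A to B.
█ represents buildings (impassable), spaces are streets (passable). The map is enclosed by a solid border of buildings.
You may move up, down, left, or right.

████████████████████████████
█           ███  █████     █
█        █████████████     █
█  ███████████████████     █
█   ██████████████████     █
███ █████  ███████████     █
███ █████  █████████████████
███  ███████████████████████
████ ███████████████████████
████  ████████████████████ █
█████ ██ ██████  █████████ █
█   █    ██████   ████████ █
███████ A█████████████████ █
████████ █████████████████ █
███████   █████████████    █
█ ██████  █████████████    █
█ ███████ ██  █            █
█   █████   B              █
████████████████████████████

Finding the shortest path from A to B:
Movement: cardinal only
Path length: 9 steps
Directions: down → down → down → right → down → down → right → right → right

Solution:

████████████████████████████
█           ███  █████     █
█        █████████████     █
█  ███████████████████     █
█   ██████████████████     █
███ █████  ███████████     █
███ █████  █████████████████
███  ███████████████████████
████ ███████████████████████
████  ████████████████████ █
█████ ██ ██████  █████████ █
█   █    ██████   ████████ █
███████ A█████████████████ █
████████↓█████████████████ █
███████ ↓ █████████████    █
█ ██████↳↓█████████████    █
█ ███████↓██  █            █
█   █████↳→→B              █
████████████████████████████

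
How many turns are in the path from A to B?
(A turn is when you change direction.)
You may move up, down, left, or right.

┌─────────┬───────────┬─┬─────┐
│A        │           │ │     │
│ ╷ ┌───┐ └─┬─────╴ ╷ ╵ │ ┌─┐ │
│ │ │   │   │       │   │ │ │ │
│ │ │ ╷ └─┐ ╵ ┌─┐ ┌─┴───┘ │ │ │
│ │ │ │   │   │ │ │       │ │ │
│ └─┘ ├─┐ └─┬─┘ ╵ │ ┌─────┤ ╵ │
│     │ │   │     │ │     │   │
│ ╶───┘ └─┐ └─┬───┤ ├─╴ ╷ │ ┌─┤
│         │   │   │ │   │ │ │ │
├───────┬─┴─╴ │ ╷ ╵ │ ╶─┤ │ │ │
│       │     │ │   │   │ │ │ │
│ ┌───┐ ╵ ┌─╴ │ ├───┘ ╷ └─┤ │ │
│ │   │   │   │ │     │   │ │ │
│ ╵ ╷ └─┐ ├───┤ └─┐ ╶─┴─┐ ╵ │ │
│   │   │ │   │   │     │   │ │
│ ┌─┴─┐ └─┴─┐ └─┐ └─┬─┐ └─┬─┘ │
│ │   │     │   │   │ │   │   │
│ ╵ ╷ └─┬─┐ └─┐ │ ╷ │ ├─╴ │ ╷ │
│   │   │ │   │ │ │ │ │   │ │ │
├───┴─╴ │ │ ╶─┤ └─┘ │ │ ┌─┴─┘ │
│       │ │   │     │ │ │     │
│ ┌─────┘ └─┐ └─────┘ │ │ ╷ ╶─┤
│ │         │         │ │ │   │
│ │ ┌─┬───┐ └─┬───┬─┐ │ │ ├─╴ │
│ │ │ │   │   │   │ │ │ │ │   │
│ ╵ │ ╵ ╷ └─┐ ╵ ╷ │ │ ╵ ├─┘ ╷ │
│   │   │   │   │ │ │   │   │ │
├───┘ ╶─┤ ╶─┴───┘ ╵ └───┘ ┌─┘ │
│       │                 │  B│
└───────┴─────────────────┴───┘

Directions: down, down, down, right, right, up, up, right, down, right, down, right, down, right, down, left, left, down, left, up, left, left, left, down, down, down, down, right, up, right, down, right, down, left, left, left, down, down, down, right, up, up, right, right, right, right, down, right, down, right, up, right, down, down, right, right, right, right, up, right, up, right, down, down
Number of turns: 40

Solution:

┌─────────┬───────────┬─┬─────┐
│A        │           │ │     │
│ ╷ ┌───┐ └─┬─────╴ ╷ ╵ │ ┌─┐ │
│↓│ │↱ ↓│   │       │   │ │ │ │
│ │ │ ╷ └─┐ ╵ ┌─┐ ┌─┴───┘ │ │ │
│↓│ │↑│↳ ↓│   │ │ │       │ │ │
│ └─┘ ├─┐ └─┬─┘ ╵ │ ┌─────┤ ╵ │
│↳ → ↑│ │↳ ↓│     │ │     │   │
│ ╶───┘ └─┐ └─┬───┤ ├─╴ ╷ │ ┌─┤
│         │↳ ↓│   │ │   │ │ │ │
├───────┬─┴─╴ │ ╷ ╵ │ ╶─┤ │ │ │
│↓ ← ← ↰│↓ ← ↲│ │   │   │ │ │ │
│ ┌───┐ ╵ ┌─╴ │ ├───┘ ╷ └─┤ │ │
│↓│   │↑ ↲│   │ │     │   │ │ │
│ ╵ ╷ └─┐ ├───┤ └─┐ ╶─┴─┐ ╵ │ │
│↓  │   │ │   │   │     │   │ │
│ ┌─┴─┐ └─┴─┐ └─┐ └─┬─┐ └─┬─┘ │
│↓│↱ ↓│     │   │   │ │   │   │
│ ╵ ╷ └─┬─┐ └─┐ │ ╷ │ ├─╴ │ ╷ │
│↳ ↑│↳ ↓│ │   │ │ │ │ │   │ │ │
├───┴─╴ │ │ ╶─┤ └─┘ │ │ ┌─┴─┘ │
│↓ ← ← ↲│ │   │     │ │ │     │
│ ┌─────┘ └─┐ └─────┘ │ │ ╷ ╶─┤
│↓│↱ → → → ↓│         │ │ │   │
│ │ ┌─┬───┐ └─┬───┬─┐ │ │ ├─╴ │
│↓│↑│ │   │↳ ↓│↱ ↓│ │ │ │ │↱ ↓│
│ ╵ │ ╵ ╷ └─┐ ╵ ╷ │ │ ╵ ├─┘ ╷ │
│↳ ↑│   │   │↳ ↑│↓│ │   │↱ ↑│↓│
├───┘ ╶─┤ ╶─┴───┘ ╵ └───┘ ┌─┘ │
│       │        ↳ → → → ↑│  B│
└───────┴─────────────────┴───┘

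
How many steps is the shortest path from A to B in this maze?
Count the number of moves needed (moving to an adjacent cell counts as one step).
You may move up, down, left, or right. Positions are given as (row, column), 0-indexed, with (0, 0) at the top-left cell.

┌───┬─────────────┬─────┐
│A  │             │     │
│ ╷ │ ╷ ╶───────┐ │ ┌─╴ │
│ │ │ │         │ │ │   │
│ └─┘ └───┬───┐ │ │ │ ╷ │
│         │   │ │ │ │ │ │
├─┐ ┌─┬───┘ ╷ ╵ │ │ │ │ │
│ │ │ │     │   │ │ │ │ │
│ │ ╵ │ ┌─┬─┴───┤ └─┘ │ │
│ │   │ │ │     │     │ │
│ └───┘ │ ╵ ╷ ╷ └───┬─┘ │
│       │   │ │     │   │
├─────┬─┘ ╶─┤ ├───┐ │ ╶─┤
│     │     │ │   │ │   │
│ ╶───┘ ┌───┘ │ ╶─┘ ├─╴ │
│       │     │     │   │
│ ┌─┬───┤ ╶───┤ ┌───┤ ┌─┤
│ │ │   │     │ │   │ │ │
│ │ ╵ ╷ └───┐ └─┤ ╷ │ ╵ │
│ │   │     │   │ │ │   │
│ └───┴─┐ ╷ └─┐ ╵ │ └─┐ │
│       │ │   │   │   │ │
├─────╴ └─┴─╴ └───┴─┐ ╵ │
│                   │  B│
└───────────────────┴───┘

Using BFS to find shortest path:
Start: (0, 0), End: (11, 11)
Path found:
(0,0) → (1,0) → (2,0) → (2,1) → (2,2) → (1,2) → (0,2) → (0,3) → (0,4) → (0,5) → (0,6) → (0,7) → (0,8) → (1,8) → (2,8) → (3,8) → (4,8) → (4,9) → (4,10) → (3,10) → (2,10) → (1,10) → (1,11) → (2,11) → (3,11) → (4,11) → (5,11) → (5,10) → (6,10) → (6,11) → (7,11) → (7,10) → (8,10) → (9,10) → (9,11) → (10,11) → (11,11)
Number of steps: 36

Solution:

┌───┬─────────────┬─────┐
│A  │↱ → → → → → ↓│     │
│ ╷ │ ╷ ╶───────┐ │ ┌─╴ │
│↓│ │↑│         │↓│ │↱ ↓│
│ └─┘ └───┬───┐ │ │ │ ╷ │
│↳ → ↑    │   │ │↓│ │↑│↓│
├─┐ ┌─┬───┘ ╷ ╵ │ │ │ │ │
│ │ │ │     │   │↓│ │↑│↓│
│ │ ╵ │ ┌─┬─┴───┤ └─┘ │ │
│ │   │ │ │     │↳ → ↑│↓│
│ └───┘ │ ╵ ╷ ╷ └───┬─┘ │
│       │   │ │     │↓ ↲│
├─────┬─┘ ╶─┤ ├───┐ │ ╶─┤
│     │     │ │   │ │↳ ↓│
│ ╶───┘ ┌───┘ │ ╶─┘ ├─╴ │
│       │     │     │↓ ↲│
│ ┌─┬───┤ ╶───┤ ┌───┤ ┌─┤
│ │ │   │     │ │   │↓│ │
│ │ ╵ ╷ └───┐ └─┤ ╷ │ ╵ │
│ │   │     │   │ │ │↳ ↓│
│ └───┴─┐ ╷ └─┐ ╵ │ └─┐ │
│       │ │   │   │   │↓│
├─────╴ └─┴─╴ └───┴─┐ ╵ │
│                   │  B│
└───────────────────┴───┘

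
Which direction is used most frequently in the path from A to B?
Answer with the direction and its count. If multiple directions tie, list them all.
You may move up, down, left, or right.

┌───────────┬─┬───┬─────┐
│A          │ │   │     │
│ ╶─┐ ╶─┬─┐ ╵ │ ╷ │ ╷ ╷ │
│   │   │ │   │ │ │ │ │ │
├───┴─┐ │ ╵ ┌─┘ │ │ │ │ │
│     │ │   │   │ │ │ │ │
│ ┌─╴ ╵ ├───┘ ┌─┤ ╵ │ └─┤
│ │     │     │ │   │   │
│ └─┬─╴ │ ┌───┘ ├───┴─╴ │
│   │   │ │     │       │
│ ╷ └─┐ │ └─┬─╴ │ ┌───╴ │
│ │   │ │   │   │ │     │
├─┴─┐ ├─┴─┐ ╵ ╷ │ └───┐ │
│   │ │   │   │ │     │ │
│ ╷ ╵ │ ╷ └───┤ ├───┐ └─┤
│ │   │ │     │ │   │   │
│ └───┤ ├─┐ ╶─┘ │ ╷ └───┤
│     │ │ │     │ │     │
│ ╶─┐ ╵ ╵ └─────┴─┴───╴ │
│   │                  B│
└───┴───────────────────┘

Directions: right, right, down, right, down, down, left, up, left, left, down, down, right, down, right, down, down, left, up, left, down, down, right, right, down, right, right, right, right, right, right, right, right, right
Counts: {'right': 16, 'down': 11, 'left': 5, 'up': 2}
Most common: right (16 times)

Solution:

┌───────────┬─┬───┬─────┐
│A → ↓      │ │   │     │
│ ╶─┐ ╶─┬─┐ ╵ │ ╷ │ ╷ ╷ │
│   │↳ ↓│ │   │ │ │ │ │ │
├───┴─┐ │ ╵ ┌─┘ │ │ │ │ │
│↓ ← ↰│↓│   │   │ │ │ │ │
│ ┌─╴ ╵ ├───┘ ┌─┤ ╵ │ └─┤
│↓│  ↑ ↲│     │ │   │   │
│ └─┬─╴ │ ┌───┘ ├───┴─╴ │
│↳ ↓│   │ │     │       │
│ ╷ └─┐ │ └─┬─╴ │ ┌───╴ │
│ │↳ ↓│ │   │   │ │     │
├─┴─┐ ├─┴─┐ ╵ ╷ │ └───┐ │
│↓ ↰│↓│   │   │ │     │ │
│ ╷ ╵ │ ╷ └───┤ ├───┐ └─┤
│↓│↑ ↲│ │     │ │   │   │
│ └───┤ ├─┐ ╶─┘ │ ╷ └───┤
│↳ → ↓│ │ │     │ │     │
│ ╶─┐ ╵ ╵ └─────┴─┴───╴ │
│   │↳ → → → → → → → → B│
└───┴───────────────────┘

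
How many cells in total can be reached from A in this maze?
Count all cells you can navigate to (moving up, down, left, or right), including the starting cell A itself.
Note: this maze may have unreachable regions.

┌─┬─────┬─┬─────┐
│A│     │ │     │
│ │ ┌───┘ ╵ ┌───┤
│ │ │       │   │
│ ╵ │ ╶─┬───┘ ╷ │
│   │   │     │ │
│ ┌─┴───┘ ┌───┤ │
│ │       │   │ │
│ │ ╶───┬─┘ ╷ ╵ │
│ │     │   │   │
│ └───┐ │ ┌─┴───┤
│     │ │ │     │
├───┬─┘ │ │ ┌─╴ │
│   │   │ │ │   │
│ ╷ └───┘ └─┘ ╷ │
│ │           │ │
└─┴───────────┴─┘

Using BFS/flood-fill to find all reachable cells from A:
Maze size: 8 × 8 = 64 total cells
51 cell(s) are walled off and cannot be reached from A.
Reachable cells: 13

Reachable region (· marks reachable cells):

┌─┬─────┬─┬─────┐
│A│· · ·│ │     │
│ │ ┌───┘ ╵ ┌───┤
│·│·│       │   │
│ ╵ │ ╶─┬───┘ ╷ │
│· ·│   │     │ │
│ ┌─┴───┘ ┌───┤ │
│·│       │   │ │
│ │ ╶───┬─┘ ╷ ╵ │
│·│     │   │   │
│ └───┐ │ ┌─┴───┤
│· · ·│ │ │     │
├───┬─┘ │ │ ┌─╴ │
│   │   │ │ │   │
│ ╷ └───┘ └─┘ ╷ │
│ │           │ │
└─┴───────────┴─┘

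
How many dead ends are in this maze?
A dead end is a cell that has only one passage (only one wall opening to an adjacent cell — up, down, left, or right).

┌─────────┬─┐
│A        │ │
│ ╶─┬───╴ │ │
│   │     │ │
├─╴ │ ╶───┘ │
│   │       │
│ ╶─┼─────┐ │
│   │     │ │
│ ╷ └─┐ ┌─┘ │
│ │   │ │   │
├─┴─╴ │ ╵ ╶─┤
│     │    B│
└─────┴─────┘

Checking each cell for number of passages:

Dead ends found at positions:
  (0, 5)
  (3, 2)
  (3, 4)
  (4, 0)
  (5, 0)
  (5, 5)
Total dead ends: 6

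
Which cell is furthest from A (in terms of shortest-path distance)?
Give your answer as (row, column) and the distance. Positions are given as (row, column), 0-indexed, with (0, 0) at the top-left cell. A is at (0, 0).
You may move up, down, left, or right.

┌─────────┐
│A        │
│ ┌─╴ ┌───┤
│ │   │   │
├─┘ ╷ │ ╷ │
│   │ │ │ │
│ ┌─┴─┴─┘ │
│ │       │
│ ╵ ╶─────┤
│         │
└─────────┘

Computing BFS distances from A to all cells:
Furthest cell: (2, 3)
Distance: 17 steps

Path from A to the furthest cell:

┌─────────┐
│A → ↓    │
│ ┌─╴ ┌───┤
│ │↓ ↲│↓ ↰│
├─┘ ╷ │ ╷ │
│↓ ↲│ │B│↑│
│ ┌─┴─┴─┘ │
│↓│↱ → → ↑│
│ ╵ ╶─────┤
│↳ ↑      │
└─────────┘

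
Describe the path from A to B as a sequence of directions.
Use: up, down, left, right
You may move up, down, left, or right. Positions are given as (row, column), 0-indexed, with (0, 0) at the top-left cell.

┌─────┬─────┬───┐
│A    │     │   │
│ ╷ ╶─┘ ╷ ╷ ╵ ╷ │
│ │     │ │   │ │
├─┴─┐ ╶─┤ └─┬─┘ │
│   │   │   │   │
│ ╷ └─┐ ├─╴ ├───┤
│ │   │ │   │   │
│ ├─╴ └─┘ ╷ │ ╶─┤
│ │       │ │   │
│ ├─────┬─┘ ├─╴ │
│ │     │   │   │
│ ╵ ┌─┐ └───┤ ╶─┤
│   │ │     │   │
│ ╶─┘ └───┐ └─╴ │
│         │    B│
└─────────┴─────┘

Finding the path and converting it to directions:
Path through cells: (0,0) → (0,1) → (1,1) → (1,2) → (1,3) → (0,3) → (0,4) → (1,4) → (2,4) → (2,5) → (3,5) → (3,4) → (4,4) → (4,3) → (4,2) → (3,2) → (3,1) → (2,1) → (2,0) → (3,0) → (4,0) → (5,0) → (6,0) → (6,1) → (5,1) → (5,2) → (5,3) → (6,3) → (6,4) → (6,5) → (7,5) → (7,6) → (7,7)
Directions: right, down, right, right, up, right, down, down, right, down, left, down, left, left, up, left, up, left, down, down, down, down, right, up, right, right, down, right, right, down, right, right

Solution:

┌─────┬─────┬───┐
│A ↓  │↱ ↓  │   │
│ ╷ ╶─┘ ╷ ╷ ╵ ╷ │
│ │↳ → ↑│↓│   │ │
├─┴─┐ ╶─┤ └─┬─┘ │
│↓ ↰│   │↳ ↓│   │
│ ╷ └─┐ ├─╴ ├───┤
│↓│↑ ↰│ │↓ ↲│   │
│ ├─╴ └─┘ ╷ │ ╶─┤
│↓│  ↑ ← ↲│ │   │
│ ├─────┬─┘ ├─╴ │
│↓│↱ → ↓│   │   │
│ ╵ ┌─┐ └───┤ ╶─┤
│↳ ↑│ │↳ → ↓│   │
│ ╶─┘ └───┐ └─╴ │
│         │↳ → B│
└─────────┴─────┘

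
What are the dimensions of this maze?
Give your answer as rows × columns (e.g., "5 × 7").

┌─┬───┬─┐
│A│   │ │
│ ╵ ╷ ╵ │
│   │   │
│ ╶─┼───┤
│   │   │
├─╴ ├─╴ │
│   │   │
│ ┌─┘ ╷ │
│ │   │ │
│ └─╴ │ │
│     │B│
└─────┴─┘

Counting the maze dimensions:
Rows (vertical): 6
Columns (horizontal): 4
Dimensions: 6 × 4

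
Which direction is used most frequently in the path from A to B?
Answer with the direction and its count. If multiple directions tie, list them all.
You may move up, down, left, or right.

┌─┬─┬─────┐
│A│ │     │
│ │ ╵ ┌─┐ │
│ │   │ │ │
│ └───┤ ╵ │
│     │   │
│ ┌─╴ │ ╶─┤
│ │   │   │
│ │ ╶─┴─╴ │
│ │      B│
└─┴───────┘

Directions: down, down, right, right, down, left, down, right, right, right
Counts: {'down': 4, 'right': 5, 'left': 1}
Most common: right (5 times)

Solution:

┌─┬─┬─────┐
│A│ │     │
│ │ ╵ ┌─┐ │
│↓│   │ │ │
│ └───┤ ╵ │
│↳ → ↓│   │
│ ┌─╴ │ ╶─┤
│ │↓ ↲│   │
│ │ ╶─┴─╴ │
│ │↳ → → B│
└─┴───────┘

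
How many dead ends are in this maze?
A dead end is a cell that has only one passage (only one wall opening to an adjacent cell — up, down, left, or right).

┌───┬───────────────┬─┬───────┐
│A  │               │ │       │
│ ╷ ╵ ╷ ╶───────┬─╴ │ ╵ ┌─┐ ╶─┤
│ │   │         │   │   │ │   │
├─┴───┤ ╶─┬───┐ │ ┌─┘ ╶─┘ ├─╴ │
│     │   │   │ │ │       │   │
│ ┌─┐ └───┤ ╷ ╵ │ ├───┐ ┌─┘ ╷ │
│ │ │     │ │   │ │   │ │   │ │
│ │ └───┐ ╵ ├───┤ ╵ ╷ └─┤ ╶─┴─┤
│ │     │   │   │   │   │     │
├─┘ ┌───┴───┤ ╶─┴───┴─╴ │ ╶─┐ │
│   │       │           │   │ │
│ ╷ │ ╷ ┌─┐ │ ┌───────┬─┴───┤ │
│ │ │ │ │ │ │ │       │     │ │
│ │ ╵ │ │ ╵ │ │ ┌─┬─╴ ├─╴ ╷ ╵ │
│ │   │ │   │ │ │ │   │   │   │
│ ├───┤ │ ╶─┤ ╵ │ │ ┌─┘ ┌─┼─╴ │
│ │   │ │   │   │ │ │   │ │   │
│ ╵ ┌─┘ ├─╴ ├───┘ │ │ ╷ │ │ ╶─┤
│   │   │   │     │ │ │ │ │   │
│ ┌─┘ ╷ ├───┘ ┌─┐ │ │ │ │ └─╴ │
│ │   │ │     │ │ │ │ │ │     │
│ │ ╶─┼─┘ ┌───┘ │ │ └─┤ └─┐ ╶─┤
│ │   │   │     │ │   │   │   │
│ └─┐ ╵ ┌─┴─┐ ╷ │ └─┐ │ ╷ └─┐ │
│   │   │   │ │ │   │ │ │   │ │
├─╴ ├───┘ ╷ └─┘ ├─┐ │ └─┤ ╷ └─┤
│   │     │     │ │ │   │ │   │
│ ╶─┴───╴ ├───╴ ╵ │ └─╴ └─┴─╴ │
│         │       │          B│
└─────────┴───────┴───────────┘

Checking each cell for number of passages:

Dead ends found at positions:
  (0, 10)
  (0, 14)
  (1, 0)
  (1, 12)
  (2, 4)
  (2, 9)
  (3, 1)
  (3, 11)
  (3, 14)
  (4, 0)
  (4, 3)
  (4, 7)
  (5, 13)
  (6, 4)
  (6, 11)
  (7, 8)
  (8, 2)
  (8, 12)
  (9, 4)
  (10, 3)
  (10, 7)
  (10, 10)
  (11, 5)
  (12, 6)
  (12, 11)
  (12, 14)
  (13, 2)
  (13, 8)
  (13, 12)
  (14, 5)
Total dead ends: 30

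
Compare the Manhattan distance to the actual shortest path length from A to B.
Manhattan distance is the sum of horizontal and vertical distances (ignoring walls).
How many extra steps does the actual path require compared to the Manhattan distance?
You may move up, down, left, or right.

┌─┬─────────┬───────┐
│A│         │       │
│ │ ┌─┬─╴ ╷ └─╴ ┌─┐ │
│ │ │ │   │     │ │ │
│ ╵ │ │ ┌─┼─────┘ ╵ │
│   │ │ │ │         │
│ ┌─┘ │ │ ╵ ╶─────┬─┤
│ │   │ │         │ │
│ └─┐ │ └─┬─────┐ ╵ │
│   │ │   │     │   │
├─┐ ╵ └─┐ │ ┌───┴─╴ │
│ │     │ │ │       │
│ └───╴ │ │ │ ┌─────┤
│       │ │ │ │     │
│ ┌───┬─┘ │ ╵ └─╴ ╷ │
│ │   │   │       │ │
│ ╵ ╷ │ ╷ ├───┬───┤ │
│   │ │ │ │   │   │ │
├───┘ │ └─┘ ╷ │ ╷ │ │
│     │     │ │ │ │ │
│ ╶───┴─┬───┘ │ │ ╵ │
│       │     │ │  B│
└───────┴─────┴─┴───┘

Manhattan distance: |10 - 0| + |9 - 0| = 19
Actual path length: 41
Extra steps: 41 - 19 = 22

Solution:

┌─┬─────────┬───────┐
│A│↱ → → → ↓│  ↱ → ↓│
│ │ ┌─┬─╴ ╷ └─╴ ┌─┐ │
│↓│↑│ │   │↳ → ↑│ │↓│
│ ╵ │ │ ┌─┼─────┘ ╵ │
│↳ ↑│ │ │ │↓ ← ← ← ↲│
│ ┌─┘ │ │ ╵ ╶─────┬─┤
│ │   │ │  ↳ → → ↓│ │
│ └─┐ │ └─┬─────┐ ╵ │
│   │ │   │     │↳ ↓│
├─┐ ╵ └─┐ │ ┌───┴─╴ │
│ │     │ │ │↓ ← ← ↲│
│ └───╴ │ │ │ ┌─────┤
│       │ │ │↓│  ↱ ↓│
│ ┌───┬─┘ │ ╵ └─╴ ╷ │
│ │   │   │  ↳ → ↑│↓│
│ ╵ ╷ │ ╷ ├───┬───┤ │
│   │ │ │ │   │   │↓│
├───┘ │ └─┘ ╷ │ ╷ │ │
│     │     │ │ │ │↓│
│ ╶───┴─┬───┘ │ │ ╵ │
│       │     │ │  B│
└───────┴─────┴─┴───┘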